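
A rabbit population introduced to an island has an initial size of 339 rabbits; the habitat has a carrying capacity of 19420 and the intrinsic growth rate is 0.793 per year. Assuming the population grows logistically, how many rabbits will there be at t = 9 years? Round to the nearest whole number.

18588 rabbits

A = (K − N₀)/N₀ = (19420 − 339)/339 = 56.286.
N(t) = K/(1 + A·e^(−rt)) = 19420/(1 + 56.286×e^(−0.793×9)).
e^(−7.137) = 0.00079513; denominator = 1 + 56.286×0.00079513 = 1.0448.
N = 19420/1.0448 = 18588.1.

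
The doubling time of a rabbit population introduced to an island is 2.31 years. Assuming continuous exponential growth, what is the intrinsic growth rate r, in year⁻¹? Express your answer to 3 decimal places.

0.300 per year

r = ln(2)/t_d = 0.6931/2.31 = 0.30006.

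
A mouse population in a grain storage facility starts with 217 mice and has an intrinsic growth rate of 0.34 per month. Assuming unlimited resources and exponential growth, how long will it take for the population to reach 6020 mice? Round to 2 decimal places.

Set N₀·e^(rt) = 6020: e^(0.34·t) = 6020/217 = 27.742.
0.34·t = ln(27.742) = 3.3229, so t = 3.3229/0.34 = 9.7734.

9.77 months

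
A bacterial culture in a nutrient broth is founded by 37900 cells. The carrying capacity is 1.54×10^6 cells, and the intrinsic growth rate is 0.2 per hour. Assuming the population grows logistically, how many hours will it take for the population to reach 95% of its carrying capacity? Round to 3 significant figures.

33.1 hours

A = (K − N₀)/N₀ = (1.54×10^6 − 37900)/37900 = 39.633.
Solve 1.54×10^6/(1 + 39.633·e^(−0.2t)) = 1.463×10^6: 1 + 39.633·e^(−0.2t) = 1.0526, so e^(−0.2t) = 0.00132797.
−0.2·t = ln(0.00132797) = -6.6241, so t = 6.6241/0.2 = 33.121.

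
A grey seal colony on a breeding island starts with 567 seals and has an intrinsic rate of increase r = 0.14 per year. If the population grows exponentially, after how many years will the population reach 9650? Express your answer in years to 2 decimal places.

Set N₀·e^(rt) = 9650: e^(0.14·t) = 9650/567 = 17.019.
0.14·t = ln(17.019) = 2.8344, so t = 2.8344/0.14 = 20.245.

20.25 years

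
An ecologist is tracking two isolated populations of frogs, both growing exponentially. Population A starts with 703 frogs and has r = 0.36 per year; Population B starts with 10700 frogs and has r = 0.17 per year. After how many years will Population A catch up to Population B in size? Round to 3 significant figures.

Set 703·e^(0.36t) = 10700·e^(0.17t).
e^((0.36 − 0.17)t) = 10700/703 → e^(0.19·t) = 15.22.
0.19·t = ln(15.22) = 2.7226, so t = 2.7226/0.19 = 14.33.

14.3 years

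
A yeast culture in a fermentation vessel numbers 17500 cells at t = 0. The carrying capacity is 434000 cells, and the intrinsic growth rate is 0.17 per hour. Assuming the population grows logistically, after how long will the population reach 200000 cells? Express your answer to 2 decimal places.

17.72 hours

A = (K − N₀)/N₀ = (434000 − 17500)/17500 = 23.8.
Solve 434000/(1 + 23.8·e^(−0.17t)) = 200000: 1 + 23.8·e^(−0.17t) = 2.17, so e^(−0.17t) = 0.0491597.
−0.17·t = ln(0.0491597) = -3.0127, so t = 3.0127/0.17 = 17.722.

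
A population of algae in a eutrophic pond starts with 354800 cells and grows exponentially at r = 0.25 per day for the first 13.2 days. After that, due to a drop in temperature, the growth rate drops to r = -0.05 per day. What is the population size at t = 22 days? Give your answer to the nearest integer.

6195350 cells

Phase 1: N(13.2) = 354800·e^(0.25×13.2) = 354800·e^3.3 = 9.619564×10^6.
Phase 2 runs for 22 − 13.2 = 8.8 days at r = -0.05.
N(22) = 9.619564×10^6·e^(-0.05×8.8) = 9.619564×10^6·e^-0.44 = 6.19535×10^6.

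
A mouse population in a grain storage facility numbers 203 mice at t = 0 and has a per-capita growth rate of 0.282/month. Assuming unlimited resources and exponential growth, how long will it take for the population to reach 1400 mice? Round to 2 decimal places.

6.85 months

Set N₀·e^(rt) = 1400: e^(0.282·t) = 1400/203 = 6.8966.
0.282·t = ln(6.8966) = 1.931, so t = 1.931/0.282 = 6.8476.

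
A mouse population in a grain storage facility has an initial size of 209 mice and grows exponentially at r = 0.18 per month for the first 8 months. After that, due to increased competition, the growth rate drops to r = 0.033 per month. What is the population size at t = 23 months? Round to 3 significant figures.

1450 mice

Phase 1: N(8) = 209·e^(0.18×8) = 209·e^1.44 = 882.125.
Phase 2 runs for 23 − 8 = 15 months at r = 0.033.
N(23) = 882.125·e^(0.033×15) = 882.125·e^0.495 = 1447.13.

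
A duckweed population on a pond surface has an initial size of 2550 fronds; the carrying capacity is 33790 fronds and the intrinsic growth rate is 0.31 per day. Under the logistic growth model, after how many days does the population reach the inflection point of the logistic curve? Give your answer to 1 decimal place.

Logistic growth is fastest at N = K/2 = 16895.
A = (K − N₀)/N₀ = 12.251. Set K/(1 + A·e^(−rt)) = K/2 → A·e^(−rt) = 1.
e^(−0.31t) = 1/12.251 = 0.0816261, so t = ln(12.251)/0.31 = 2.5056/0.31 = 8.0826.

8.1 days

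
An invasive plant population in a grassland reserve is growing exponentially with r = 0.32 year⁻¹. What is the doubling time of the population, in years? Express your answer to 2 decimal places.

2.17 years

Doubling time t_d = ln(2)/r = 0.6931/0.32 = 2.1661.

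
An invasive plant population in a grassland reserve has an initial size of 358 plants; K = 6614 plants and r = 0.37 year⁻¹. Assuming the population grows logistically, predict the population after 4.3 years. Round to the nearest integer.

1450 plants

A = (K − N₀)/N₀ = (6614 − 358)/358 = 17.475.
N(t) = K/(1 + A·e^(−rt)) = 6614/(1 + 17.475×e^(−0.37×4.3)).
e^(−1.591) = 0.20372; denominator = 1 + 17.475×0.20372 = 4.56.
N = 6614/4.56 = 1450.44.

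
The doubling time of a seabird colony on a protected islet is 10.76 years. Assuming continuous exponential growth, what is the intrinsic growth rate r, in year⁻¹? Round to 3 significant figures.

0.0644 per year

r = ln(2)/t_d = 0.6931/10.76 = 0.064419.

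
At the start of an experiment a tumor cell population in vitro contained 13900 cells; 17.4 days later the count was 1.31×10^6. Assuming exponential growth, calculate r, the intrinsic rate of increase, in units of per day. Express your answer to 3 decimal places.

0.261 per day

From N(t) = N₀·e^(rt): e^(r·17.4) = 1.31×10^6/13900 = 94.245.
r·17.4 = ln(94.245) = 4.5459, so r = 4.5459/17.4 = 0.26126.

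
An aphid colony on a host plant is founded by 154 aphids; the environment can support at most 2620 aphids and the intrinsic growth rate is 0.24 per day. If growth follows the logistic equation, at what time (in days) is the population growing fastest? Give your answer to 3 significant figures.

Logistic growth is fastest at N = K/2 = 1310.
A = (K − N₀)/N₀ = 16.013. Set K/(1 + A·e^(−rt)) = K/2 → A·e^(−rt) = 1.
e^(−0.24t) = 1/16.013 = 0.0624493, so t = ln(16.013)/0.24 = 2.7734/0.24 = 11.556.

11.6 days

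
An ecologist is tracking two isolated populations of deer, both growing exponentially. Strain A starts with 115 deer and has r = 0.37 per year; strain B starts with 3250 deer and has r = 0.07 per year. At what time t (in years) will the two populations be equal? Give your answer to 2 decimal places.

Set 115·e^(0.37t) = 3250·e^(0.07t).
e^((0.37 − 0.07)t) = 3250/115 → e^(0.3·t) = 28.261.
0.3·t = ln(28.261) = 3.3415, so t = 3.3415/0.3 = 11.138.

11.14 years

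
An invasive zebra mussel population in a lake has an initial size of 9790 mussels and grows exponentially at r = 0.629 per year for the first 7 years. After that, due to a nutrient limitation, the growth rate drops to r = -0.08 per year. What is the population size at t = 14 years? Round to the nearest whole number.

Phase 1: N(7) = 9790·e^(0.629×7) = 9790·e^4.403 = 799800.
Phase 2 runs for 14 − 7 = 7 years at r = -0.08.
N(14) = 799800·e^(-0.08×7) = 799800·e^-0.56 = 456853.

456853 mussels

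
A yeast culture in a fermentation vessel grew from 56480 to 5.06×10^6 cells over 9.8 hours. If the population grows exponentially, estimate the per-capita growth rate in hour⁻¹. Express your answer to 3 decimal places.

0.459 per hour

From N(t) = N₀·e^(rt): e^(r·9.8) = 5.06×10^6/56480 = 89.589.
r·9.8 = ln(89.589) = 4.4952, so r = 4.4952/9.8 = 0.4587.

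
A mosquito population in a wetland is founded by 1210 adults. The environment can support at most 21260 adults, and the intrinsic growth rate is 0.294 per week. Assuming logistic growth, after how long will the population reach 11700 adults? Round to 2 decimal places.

A = (K − N₀)/N₀ = (21260 − 1210)/1210 = 16.57.
Solve 21260/(1 + 16.57·e^(−0.294t)) = 11700: 1 + 16.57·e^(−0.294t) = 1.8171, so e^(−0.294t) = 0.0493109.
−0.294·t = ln(0.0493109) = -3.0096, so t = 3.0096/0.294 = 10.237.

10.24 weeks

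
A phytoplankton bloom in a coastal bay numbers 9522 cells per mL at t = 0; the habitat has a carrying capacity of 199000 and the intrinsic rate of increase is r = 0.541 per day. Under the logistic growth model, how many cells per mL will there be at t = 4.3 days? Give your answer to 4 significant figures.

A = (K − N₀)/N₀ = (199000 − 9522)/9522 = 19.899.
N(t) = K/(1 + A·e^(−rt)) = 199000/(1 + 19.899×e^(−0.541×4.3)).
e^(−2.326) = 0.097656; denominator = 1 + 19.899×0.097656 = 2.9433.
N = 199000/2.9433 = 67612.1.

67610 cells per mL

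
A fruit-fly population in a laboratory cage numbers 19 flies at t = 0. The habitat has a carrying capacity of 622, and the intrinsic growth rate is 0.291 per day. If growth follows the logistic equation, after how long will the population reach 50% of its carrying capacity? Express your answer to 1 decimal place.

11.9 days

A = (K − N₀)/N₀ = (622 − 19)/19 = 31.737.
Solve 622/(1 + 31.737·e^(−0.291t)) = 311: 1 + 31.737·e^(−0.291t) = 2, so e^(−0.291t) = 0.0315091.
−0.291·t = ln(0.0315091) = -3.4575, so t = 3.4575/0.291 = 11.881.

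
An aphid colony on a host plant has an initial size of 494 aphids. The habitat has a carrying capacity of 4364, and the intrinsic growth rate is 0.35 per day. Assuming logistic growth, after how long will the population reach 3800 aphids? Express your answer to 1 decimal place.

11.3 days

A = (K − N₀)/N₀ = (4364 − 494)/494 = 7.834.
Solve 4364/(1 + 7.834·e^(−0.35t)) = 3800: 1 + 7.834·e^(−0.35t) = 1.1484, so e^(−0.35t) = 0.0189457.
−0.35·t = ln(0.0189457) = -3.9662, so t = 3.9662/0.35 = 11.332.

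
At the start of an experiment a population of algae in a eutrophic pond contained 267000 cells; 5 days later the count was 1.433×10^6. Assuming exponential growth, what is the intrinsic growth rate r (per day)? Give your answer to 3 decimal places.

From N(t) = N₀·e^(rt): e^(r·5) = 1.433×10^6/267000 = 5.367.
r·5 = ln(5.367) = 1.6803, so r = 1.6803/5 = 0.33606.

0.336 per day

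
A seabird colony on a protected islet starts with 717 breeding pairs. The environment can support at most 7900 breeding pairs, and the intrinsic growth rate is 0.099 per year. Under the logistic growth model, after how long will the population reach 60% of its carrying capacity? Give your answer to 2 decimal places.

27.37 years

A = (K − N₀)/N₀ = (7900 − 717)/717 = 10.018.
Solve 7900/(1 + 10.018·e^(−0.099t)) = 4740: 1 + 10.018·e^(−0.099t) = 1.6667, so e^(−0.099t) = 0.066546.
−0.099·t = ln(0.066546) = -2.7099, so t = 2.7099/0.099 = 27.372.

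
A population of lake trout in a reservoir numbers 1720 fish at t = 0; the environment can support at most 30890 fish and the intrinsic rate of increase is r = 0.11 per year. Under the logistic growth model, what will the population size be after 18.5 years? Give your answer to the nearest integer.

A = (K − N₀)/N₀ = (30890 − 1720)/1720 = 16.959.
N(t) = K/(1 + A·e^(−rt)) = 30890/(1 + 16.959×e^(−0.11×18.5)).
e^(−2.035) = 0.13068; denominator = 1 + 16.959×0.13068 = 3.2162.
N = 30890/3.2162 = 9604.35.

9604 fish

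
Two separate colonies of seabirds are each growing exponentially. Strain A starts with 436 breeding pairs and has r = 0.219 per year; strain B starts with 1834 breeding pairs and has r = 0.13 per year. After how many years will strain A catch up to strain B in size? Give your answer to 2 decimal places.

Set 436·e^(0.219t) = 1834·e^(0.13t).
e^((0.219 − 0.13)t) = 1834/436 → e^(0.089·t) = 4.2064.
0.089·t = ln(4.2064) = 1.4366, so t = 1.4366/0.089 = 16.142.

16.14 years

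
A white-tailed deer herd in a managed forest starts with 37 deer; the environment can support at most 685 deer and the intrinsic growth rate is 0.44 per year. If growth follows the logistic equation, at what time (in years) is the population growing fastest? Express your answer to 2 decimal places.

Logistic growth is fastest at N = K/2 = 342.5.
A = (K − N₀)/N₀ = 17.514. Set K/(1 + A·e^(−rt)) = K/2 → A·e^(−rt) = 1.
e^(−0.44t) = 1/17.514 = 0.0570988, so t = ln(17.514)/0.44 = 2.863/0.44 = 6.5068.

6.51 years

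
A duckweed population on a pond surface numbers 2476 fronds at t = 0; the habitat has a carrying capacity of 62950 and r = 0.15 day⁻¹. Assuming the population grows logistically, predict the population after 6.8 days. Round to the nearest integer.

6419 fronds

A = (K − N₀)/N₀ = (62950 − 2476)/2476 = 24.424.
N(t) = K/(1 + A·e^(−rt)) = 62950/(1 + 24.424×e^(−0.15×6.8)).
e^(−1.02) = 0.36059; denominator = 1 + 24.424×0.36059 = 9.8072.
N = 62950/9.8072 = 6418.76.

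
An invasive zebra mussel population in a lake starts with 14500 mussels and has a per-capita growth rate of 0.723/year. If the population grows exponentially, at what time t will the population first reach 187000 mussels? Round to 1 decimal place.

3.5 years

Set N₀·e^(rt) = 187000: e^(0.723·t) = 187000/14500 = 12.897.
0.723·t = ln(12.897) = 2.557, so t = 2.557/0.723 = 3.5366.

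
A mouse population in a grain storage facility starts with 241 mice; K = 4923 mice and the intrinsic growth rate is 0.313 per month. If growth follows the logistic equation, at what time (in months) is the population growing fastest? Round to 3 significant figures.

Logistic growth is fastest at N = K/2 = 2461.5.
A = (K − N₀)/N₀ = 19.427. Set K/(1 + A·e^(−rt)) = K/2 → A·e^(−rt) = 1.
e^(−0.313t) = 1/19.427 = 0.0514737, so t = ln(19.427)/0.313 = 2.9667/0.313 = 9.4782.

9.48 months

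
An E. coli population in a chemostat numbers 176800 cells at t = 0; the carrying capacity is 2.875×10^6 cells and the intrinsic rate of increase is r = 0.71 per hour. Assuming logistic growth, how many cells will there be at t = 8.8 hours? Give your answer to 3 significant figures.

A = (K − N₀)/N₀ = (2.875×10^6 − 176800)/176800 = 15.261.
N(t) = K/(1 + A·e^(−rt)) = 2.875×10^6/(1 + 15.261×e^(−0.71×8.8)).
e^(−6.248) = 0.0019343; denominator = 1 + 15.261×0.0019343 = 1.0295.
N = 2.875×10^6/1.0295 = 2.792563×10^6.

2790000 cells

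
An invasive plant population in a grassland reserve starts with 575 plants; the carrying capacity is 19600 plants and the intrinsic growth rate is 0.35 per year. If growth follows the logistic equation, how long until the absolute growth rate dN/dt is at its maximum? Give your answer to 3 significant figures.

Logistic growth is fastest at N = K/2 = 9800.
A = (K − N₀)/N₀ = 33.087. Set K/(1 + A·e^(−rt)) = K/2 → A·e^(−rt) = 1.
e^(−0.35t) = 1/33.087 = 0.0302234, so t = ln(33.087)/0.35 = 3.4991/0.35 = 9.9975.

10.0 years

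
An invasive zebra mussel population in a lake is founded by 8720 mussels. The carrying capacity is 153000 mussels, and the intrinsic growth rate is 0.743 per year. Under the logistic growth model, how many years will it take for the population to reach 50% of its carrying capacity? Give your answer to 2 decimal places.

3.78 years

A = (K − N₀)/N₀ = (153000 − 8720)/8720 = 16.546.
Solve 153000/(1 + 16.546·e^(−0.743t)) = 76500: 1 + 16.546·e^(−0.743t) = 2, so e^(−0.743t) = 0.060438.
−0.743·t = ln(0.060438) = -2.8061, so t = 2.8061/0.743 = 3.7768.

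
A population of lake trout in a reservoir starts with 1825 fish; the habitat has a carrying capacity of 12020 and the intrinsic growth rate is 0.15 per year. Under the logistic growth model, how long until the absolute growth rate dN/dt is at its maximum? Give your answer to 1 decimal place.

Logistic growth is fastest at N = K/2 = 6010.
A = (K − N₀)/N₀ = 5.5863. Set K/(1 + A·e^(−rt)) = K/2 → A·e^(−rt) = 1.
e^(−0.15t) = 1/5.5863 = 0.179009, so t = ln(5.5863)/0.15 = 1.7203/0.15 = 11.469.

11.5 years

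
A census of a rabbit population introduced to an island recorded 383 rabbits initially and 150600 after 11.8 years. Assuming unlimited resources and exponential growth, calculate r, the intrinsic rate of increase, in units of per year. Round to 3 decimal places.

0.506 per year

From N(t) = N₀·e^(rt): e^(r·11.8) = 150600/383 = 393.21.
r·11.8 = ln(393.21) = 5.9743, so r = 5.9743/11.8 = 0.5063.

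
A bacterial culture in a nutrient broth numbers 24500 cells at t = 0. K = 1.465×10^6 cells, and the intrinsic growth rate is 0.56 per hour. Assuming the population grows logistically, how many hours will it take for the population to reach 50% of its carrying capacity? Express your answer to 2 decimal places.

7.28 hours

A = (K − N₀)/N₀ = (1.465×10^6 − 24500)/24500 = 58.796.
Solve 1.465×10^6/(1 + 58.796·e^(−0.56t)) = 732500: 1 + 58.796·e^(−0.56t) = 2, so e^(−0.56t) = 0.017008.
−0.56·t = ln(0.017008) = -4.0741, so t = 4.0741/0.56 = 7.2751.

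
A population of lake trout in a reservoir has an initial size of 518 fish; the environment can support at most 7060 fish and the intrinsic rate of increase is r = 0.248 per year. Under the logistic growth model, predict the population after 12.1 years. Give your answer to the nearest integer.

4336 fish

A = (K − N₀)/N₀ = (7060 − 518)/518 = 12.629.
N(t) = K/(1 + A·e^(−rt)) = 7060/(1 + 12.629×e^(−0.248×12.1)).
e^(−3.001) = 0.049747; denominator = 1 + 12.629×0.049747 = 1.6283.
N = 7060/1.6283 = 4335.88.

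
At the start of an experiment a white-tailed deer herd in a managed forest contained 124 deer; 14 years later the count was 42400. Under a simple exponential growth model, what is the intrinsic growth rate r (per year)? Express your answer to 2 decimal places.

0.42 per year

From N(t) = N₀·e^(rt): e^(r·14) = 42400/124 = 341.94.
r·14 = ln(341.94) = 5.8346, so r = 5.8346/14 = 0.41676.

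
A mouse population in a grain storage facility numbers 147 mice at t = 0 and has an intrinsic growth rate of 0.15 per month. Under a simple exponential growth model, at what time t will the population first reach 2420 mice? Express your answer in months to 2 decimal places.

18.67 months

Set N₀·e^(rt) = 2420: e^(0.15·t) = 2420/147 = 16.463.
0.15·t = ln(16.463) = 2.8011, so t = 2.8011/0.15 = 18.674.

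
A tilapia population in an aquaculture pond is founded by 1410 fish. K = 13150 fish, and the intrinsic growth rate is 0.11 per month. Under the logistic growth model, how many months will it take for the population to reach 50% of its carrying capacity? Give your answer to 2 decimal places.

A = (K − N₀)/N₀ = (13150 − 1410)/1410 = 8.3262.
Solve 13150/(1 + 8.3262·e^(−0.11t)) = 6575: 1 + 8.3262·e^(−0.11t) = 2, so e^(−0.11t) = 0.120102.
−0.11·t = ln(0.120102) = -2.1194, so t = 2.1194/0.11 = 19.267.

19.27 months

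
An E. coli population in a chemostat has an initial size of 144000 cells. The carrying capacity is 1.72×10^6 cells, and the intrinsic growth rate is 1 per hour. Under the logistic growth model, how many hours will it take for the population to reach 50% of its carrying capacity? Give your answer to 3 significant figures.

2.39 hours

A = (K − N₀)/N₀ = (1.72×10^6 − 144000)/144000 = 10.944.
Solve 1.72×10^6/(1 + 10.944·e^(−1t)) = 860000: 1 + 10.944·e^(−1t) = 2, so e^(−1t) = 0.0913706.
−1·t = ln(0.0913706) = -2.3928, so t = 2.3928/1 = 2.3928.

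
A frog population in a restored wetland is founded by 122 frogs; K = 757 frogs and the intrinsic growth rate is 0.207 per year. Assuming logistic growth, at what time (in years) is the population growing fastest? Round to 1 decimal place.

Logistic growth is fastest at N = K/2 = 378.5.
A = (K − N₀)/N₀ = 5.2049. Set K/(1 + A·e^(−rt)) = K/2 → A·e^(−rt) = 1.
e^(−0.207t) = 1/5.2049 = 0.192126, so t = ln(5.2049)/0.207 = 1.6496/0.207 = 7.9691.

8.0 years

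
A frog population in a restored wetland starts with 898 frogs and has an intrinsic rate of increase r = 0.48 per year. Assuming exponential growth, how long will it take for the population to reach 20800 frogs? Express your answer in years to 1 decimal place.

6.5 years

Set N₀·e^(rt) = 20800: e^(0.48·t) = 20800/898 = 23.163.
0.48·t = ln(23.163) = 3.1425, so t = 3.1425/0.48 = 6.547.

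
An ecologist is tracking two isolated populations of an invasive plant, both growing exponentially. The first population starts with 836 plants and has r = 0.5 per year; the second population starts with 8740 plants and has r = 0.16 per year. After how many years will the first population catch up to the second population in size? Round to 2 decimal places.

6.90 years

Set 836·e^(0.5t) = 8740·e^(0.16t).
e^((0.5 − 0.16)t) = 8740/836 → e^(0.34·t) = 10.455.
0.34·t = ln(10.455) = 2.347, so t = 2.347/0.34 = 6.903.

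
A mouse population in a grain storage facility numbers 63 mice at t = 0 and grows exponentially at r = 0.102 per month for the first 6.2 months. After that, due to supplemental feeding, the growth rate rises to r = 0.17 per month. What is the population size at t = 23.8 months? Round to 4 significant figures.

2363 mice

Phase 1: N(6.2) = 63·e^(0.102×6.2) = 63·e^0.6324 = 118.574.
Phase 2 runs for 23.8 − 6.2 = 17.6 months at r = 0.17.
N(23.8) = 118.574·e^(0.17×17.6) = 118.574·e^2.992 = 2362.64.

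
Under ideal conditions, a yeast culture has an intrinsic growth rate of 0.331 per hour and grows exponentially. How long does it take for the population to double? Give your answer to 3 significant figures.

2.09 hours

Doubling time t_d = ln(2)/r = 0.6931/0.331 = 2.0941.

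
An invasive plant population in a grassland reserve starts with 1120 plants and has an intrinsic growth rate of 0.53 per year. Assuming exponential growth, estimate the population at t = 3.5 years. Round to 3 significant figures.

7160 plants

N(t) = N₀·e^(rt) = 1120 × e^(0.53×3.5) = 1120 × e^1.855.
e^1.855 ≈ 6.3917, so N ≈ 1120 × 6.3917 = 7158.7.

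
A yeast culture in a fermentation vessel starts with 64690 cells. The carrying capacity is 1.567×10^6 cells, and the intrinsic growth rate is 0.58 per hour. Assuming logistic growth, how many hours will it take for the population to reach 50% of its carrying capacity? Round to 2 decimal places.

A = (K − N₀)/N₀ = (1.567×10^6 − 64690)/64690 = 23.223.
Solve 1.567×10^6/(1 + 23.223·e^(−0.58t)) = 783500: 1 + 23.223·e^(−0.58t) = 2, so e^(−0.58t) = 0.0430604.
−0.58·t = ln(0.0430604) = -3.1452, so t = 3.1452/0.58 = 5.4227.

5.42 hours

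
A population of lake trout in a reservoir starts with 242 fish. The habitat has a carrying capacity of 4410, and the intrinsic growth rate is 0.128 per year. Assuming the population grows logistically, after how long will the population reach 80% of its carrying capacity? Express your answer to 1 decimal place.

33.1 years

A = (K − N₀)/N₀ = (4410 − 242)/242 = 17.223.
Solve 4410/(1 + 17.223·e^(−0.128t)) = 3528: 1 + 17.223·e^(−0.128t) = 1.25, so e^(−0.128t) = 0.0145154.
−0.128·t = ln(0.0145154) = -4.2325, so t = 4.2325/0.128 = 33.067.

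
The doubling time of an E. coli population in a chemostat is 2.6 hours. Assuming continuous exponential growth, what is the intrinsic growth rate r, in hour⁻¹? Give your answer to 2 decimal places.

0.27 per hour

r = ln(2)/t_d = 0.6931/2.6 = 0.2666.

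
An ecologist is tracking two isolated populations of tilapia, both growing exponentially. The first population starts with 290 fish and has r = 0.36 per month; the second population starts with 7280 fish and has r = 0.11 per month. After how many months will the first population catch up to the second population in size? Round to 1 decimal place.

Set 290·e^(0.36t) = 7280·e^(0.11t).
e^((0.36 − 0.11)t) = 7280/290 → e^(0.25·t) = 25.103.
0.25·t = ln(25.103) = 3.223, so t = 3.223/0.25 = 12.892.

12.9 months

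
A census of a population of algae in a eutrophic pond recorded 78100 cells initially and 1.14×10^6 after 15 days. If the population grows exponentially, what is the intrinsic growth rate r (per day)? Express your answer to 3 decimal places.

From N(t) = N₀·e^(rt): e^(r·15) = 1.14×10^6/78100 = 14.597.
r·15 = ln(14.597) = 2.6808, so r = 2.6808/15 = 0.17872.

0.179 per day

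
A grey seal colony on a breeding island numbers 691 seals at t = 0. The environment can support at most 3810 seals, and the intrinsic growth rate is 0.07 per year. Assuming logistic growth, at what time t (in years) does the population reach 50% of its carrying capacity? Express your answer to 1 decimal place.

A = (K − N₀)/N₀ = (3810 − 691)/691 = 4.5137.
Solve 3810/(1 + 4.5137·e^(−0.07t)) = 1905: 1 + 4.5137·e^(−0.07t) = 2, so e^(−0.07t) = 0.221545.
−0.07·t = ln(0.221545) = -1.5071, so t = 1.5071/0.07 = 21.53.

21.5 years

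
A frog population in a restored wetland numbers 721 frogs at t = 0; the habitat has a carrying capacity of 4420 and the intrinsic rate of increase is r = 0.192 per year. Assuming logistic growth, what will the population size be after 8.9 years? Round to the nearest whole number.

A = (K − N₀)/N₀ = (4420 − 721)/721 = 5.1304.
N(t) = K/(1 + A·e^(−rt)) = 4420/(1 + 5.1304×e^(−0.192×8.9)).
e^(−1.709) = 0.18108; denominator = 1 + 5.1304×0.18108 = 1.929.
N = 4420/1.929 = 2291.31.

2291 frogs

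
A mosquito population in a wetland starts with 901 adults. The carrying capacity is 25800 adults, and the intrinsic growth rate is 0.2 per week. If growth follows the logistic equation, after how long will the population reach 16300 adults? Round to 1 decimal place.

19.3 weeks

A = (K − N₀)/N₀ = (25800 − 901)/901 = 27.635.
Solve 25800/(1 + 27.635·e^(−0.2t)) = 16300: 1 + 27.635·e^(−0.2t) = 1.5828, so e^(−0.2t) = 0.0210901.
−0.2·t = ln(0.0210901) = -3.859, so t = 3.859/0.2 = 19.295.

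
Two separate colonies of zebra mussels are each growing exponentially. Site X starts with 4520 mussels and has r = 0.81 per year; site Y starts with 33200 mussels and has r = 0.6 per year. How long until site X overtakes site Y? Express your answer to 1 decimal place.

9.5 years

Set 4520·e^(0.81t) = 33200·e^(0.6t).
e^((0.81 − 0.6)t) = 33200/4520 → e^(0.21·t) = 7.3451.
0.21·t = ln(7.3451) = 1.994, so t = 1.994/0.21 = 9.4954.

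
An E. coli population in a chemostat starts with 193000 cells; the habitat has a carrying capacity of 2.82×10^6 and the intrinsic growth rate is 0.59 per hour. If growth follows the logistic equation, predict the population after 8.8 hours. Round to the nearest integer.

2621570 cells

A = (K − N₀)/N₀ = (2.82×10^6 − 193000)/193000 = 13.611.
N(t) = K/(1 + A·e^(−rt)) = 2.82×10^6/(1 + 13.611×e^(−0.59×8.8)).
e^(−5.192) = 0.0055609; denominator = 1 + 13.611×0.0055609 = 1.0757.
N = 2.82×10^6/1.0757 = 2.62157×10^6.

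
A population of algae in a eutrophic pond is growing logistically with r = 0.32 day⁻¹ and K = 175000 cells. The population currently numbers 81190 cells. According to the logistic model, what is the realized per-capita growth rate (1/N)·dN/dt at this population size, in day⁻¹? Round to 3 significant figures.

(1/N)·dN/dt = r(1 − N/K) = 0.32 × (1 − 81190/175000).
= 0.32 × 0.53606 = 0.17154.

0.172 per day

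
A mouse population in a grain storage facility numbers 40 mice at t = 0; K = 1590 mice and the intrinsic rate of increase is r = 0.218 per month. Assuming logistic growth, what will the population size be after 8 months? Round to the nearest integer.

205 mice

A = (K − N₀)/N₀ = (1590 − 40)/40 = 38.75.
N(t) = K/(1 + A·e^(−rt)) = 1590/(1 + 38.75×e^(−0.218×8)).
e^(−1.744) = 0.17482; denominator = 1 + 38.75×0.17482 = 7.7743.
N = 1590/7.7743 = 204.521.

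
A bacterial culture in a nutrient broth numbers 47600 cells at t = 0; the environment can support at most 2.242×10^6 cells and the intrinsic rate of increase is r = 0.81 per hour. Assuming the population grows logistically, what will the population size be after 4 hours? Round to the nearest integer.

799148 cells

A = (K − N₀)/N₀ = (2.242×10^6 − 47600)/47600 = 46.101.
N(t) = K/(1 + A·e^(−rt)) = 2.242×10^6/(1 + 46.101×e^(−0.81×4)).
e^(−3.24) = 0.039164; denominator = 1 + 46.101×0.039164 = 2.8055.
N = 2.242×10^6/2.8055 = 799148.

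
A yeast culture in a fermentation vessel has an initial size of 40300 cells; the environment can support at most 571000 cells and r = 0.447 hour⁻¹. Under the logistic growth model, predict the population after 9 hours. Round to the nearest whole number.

462083 cells

A = (K − N₀)/N₀ = (571000 − 40300)/40300 = 13.169.
N(t) = K/(1 + A·e^(−rt)) = 571000/(1 + 13.169×e^(−0.447×9)).
e^(−4.023) = 0.017899; denominator = 1 + 13.169×0.017899 = 1.2357.
N = 571000/1.2357 = 462083.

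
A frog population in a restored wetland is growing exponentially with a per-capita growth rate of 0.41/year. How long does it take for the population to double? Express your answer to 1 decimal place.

Doubling time t_d = ln(2)/r = 0.6931/0.41 = 1.6906.

1.7 years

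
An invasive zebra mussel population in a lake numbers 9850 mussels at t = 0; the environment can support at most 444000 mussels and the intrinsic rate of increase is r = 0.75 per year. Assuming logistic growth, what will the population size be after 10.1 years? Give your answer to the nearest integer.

A = (K − N₀)/N₀ = (444000 − 9850)/9850 = 44.076.
N(t) = K/(1 + A·e^(−rt)) = 444000/(1 + 44.076×e^(−0.75×10.1)).
e^(−7.575) = 0.00051312; denominator = 1 + 44.076×0.00051312 = 1.0226.
N = 444000/1.0226 = 434180.

434180 mussels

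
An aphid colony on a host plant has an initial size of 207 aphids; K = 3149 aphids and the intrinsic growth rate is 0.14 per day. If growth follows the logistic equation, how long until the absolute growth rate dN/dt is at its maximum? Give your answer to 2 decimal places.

Logistic growth is fastest at N = K/2 = 1574.5.
A = (K − N₀)/N₀ = 14.213. Set K/(1 + A·e^(−rt)) = K/2 → A·e^(−rt) = 1.
e^(−0.14t) = 1/14.213 = 0.0703603, so t = ln(14.213)/0.14 = 2.6541/0.14 = 18.958.

18.96 days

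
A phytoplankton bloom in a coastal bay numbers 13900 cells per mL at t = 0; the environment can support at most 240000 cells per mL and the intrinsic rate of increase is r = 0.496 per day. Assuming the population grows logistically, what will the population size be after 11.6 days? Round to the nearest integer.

228227 cells per mL

A = (K − N₀)/N₀ = (240000 − 13900)/13900 = 16.266.
N(t) = K/(1 + A·e^(−rt)) = 240000/(1 + 16.266×e^(−0.496×11.6)).
e^(−5.754) = 0.0031713; denominator = 1 + 16.266×0.0031713 = 1.0516.
N = 240000/1.0516 = 228227.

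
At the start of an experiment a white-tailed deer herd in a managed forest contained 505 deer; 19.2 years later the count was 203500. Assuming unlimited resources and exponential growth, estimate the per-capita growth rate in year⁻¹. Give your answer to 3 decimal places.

0.312 per year

From N(t) = N₀·e^(rt): e^(r·19.2) = 203500/505 = 402.97.
r·19.2 = ln(402.97) = 5.9989, so r = 5.9989/19.2 = 0.31244.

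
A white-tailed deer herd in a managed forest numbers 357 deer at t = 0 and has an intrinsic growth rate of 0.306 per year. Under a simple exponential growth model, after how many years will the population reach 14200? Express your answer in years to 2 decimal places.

Set N₀·e^(rt) = 14200: e^(0.306·t) = 14200/357 = 39.776.
0.306·t = ln(39.776) = 3.6833, so t = 3.6833/0.306 = 12.037.

12.04 years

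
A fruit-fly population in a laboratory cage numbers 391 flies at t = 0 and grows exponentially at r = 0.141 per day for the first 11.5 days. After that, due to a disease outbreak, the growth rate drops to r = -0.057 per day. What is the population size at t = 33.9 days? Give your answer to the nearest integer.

Phase 1: N(11.5) = 391·e^(0.141×11.5) = 391·e^1.621 = 1978.72.
Phase 2 runs for 33.9 − 11.5 = 22.4 days at r = -0.057.
N(33.9) = 1978.72·e^(-0.057×22.4) = 1978.72·e^-1.277 = 551.922.

552 flies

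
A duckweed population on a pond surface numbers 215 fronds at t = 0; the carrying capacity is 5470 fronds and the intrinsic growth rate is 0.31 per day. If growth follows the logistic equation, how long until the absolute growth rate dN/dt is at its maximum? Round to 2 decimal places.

10.31 days

Logistic growth is fastest at N = K/2 = 2735.
A = (K − N₀)/N₀ = 24.442. Set K/(1 + A·e^(−rt)) = K/2 → A·e^(−rt) = 1.
e^(−0.31t) = 1/24.442 = 0.0409134, so t = ln(24.442)/0.31 = 3.1963/0.31 = 10.311.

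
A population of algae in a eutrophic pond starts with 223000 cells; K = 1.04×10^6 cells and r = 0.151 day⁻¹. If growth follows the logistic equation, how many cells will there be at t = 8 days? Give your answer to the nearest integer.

496495 cells

A = (K − N₀)/N₀ = (1.04×10^6 − 223000)/223000 = 3.6637.
N(t) = K/(1 + A·e^(−rt)) = 1.04×10^6/(1 + 3.6637×e^(−0.151×8)).
e^(−1.208) = 0.29879; denominator = 1 + 3.6637×0.29879 = 2.0947.
N = 1.04×10^6/2.0947 = 496495.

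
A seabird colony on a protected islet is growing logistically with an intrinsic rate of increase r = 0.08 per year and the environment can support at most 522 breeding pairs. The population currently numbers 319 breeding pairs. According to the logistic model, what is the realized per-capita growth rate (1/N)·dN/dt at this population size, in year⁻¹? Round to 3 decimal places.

(1/N)·dN/dt = r(1 − N/K) = 0.08 × (1 − 319/522).
= 0.08 × 0.38889 = 0.031111.

0.031 per year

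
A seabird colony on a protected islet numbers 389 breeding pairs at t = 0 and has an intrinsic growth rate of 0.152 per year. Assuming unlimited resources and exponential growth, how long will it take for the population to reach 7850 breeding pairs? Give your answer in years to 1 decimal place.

19.8 years

Set N₀·e^(rt) = 7850: e^(0.152·t) = 7850/389 = 20.18.
0.152·t = ln(20.18) = 3.0047, so t = 3.0047/0.152 = 19.768.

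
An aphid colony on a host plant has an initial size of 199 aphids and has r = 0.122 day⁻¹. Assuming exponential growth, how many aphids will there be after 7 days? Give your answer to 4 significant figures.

467.5 aphids

N(t) = N₀·e^(rt) = 199 × e^(0.122×7) = 199 × e^0.854.
e^0.854 ≈ 2.349, so N ≈ 199 × 2.349 = 467.456.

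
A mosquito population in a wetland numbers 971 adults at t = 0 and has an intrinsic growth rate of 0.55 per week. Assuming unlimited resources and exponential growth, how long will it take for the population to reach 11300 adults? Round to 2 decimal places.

4.46 weeks

Set N₀·e^(rt) = 11300: e^(0.55·t) = 11300/971 = 11.637.
0.55·t = ln(11.637) = 2.4542, so t = 2.4542/0.55 = 4.4622.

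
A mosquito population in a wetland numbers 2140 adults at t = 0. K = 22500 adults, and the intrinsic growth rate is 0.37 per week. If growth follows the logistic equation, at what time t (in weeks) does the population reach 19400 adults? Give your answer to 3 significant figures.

11.0 weeks

A = (K − N₀)/N₀ = (22500 − 2140)/2140 = 9.514.
Solve 22500/(1 + 9.514·e^(−0.37t)) = 19400: 1 + 9.514·e^(−0.37t) = 1.1598, so e^(−0.37t) = 0.0167956.
−0.37·t = ln(0.0167956) = -4.0866, so t = 4.0866/0.37 = 11.045.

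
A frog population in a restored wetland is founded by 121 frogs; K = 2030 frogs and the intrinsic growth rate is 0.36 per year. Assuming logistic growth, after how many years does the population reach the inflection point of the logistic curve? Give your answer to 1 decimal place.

7.7 years

Logistic growth is fastest at N = K/2 = 1015.
A = (K − N₀)/N₀ = 15.777. Set K/(1 + A·e^(−rt)) = K/2 → A·e^(−rt) = 1.
e^(−0.36t) = 1/15.777 = 0.063384, so t = ln(15.777)/0.36 = 2.7585/0.36 = 7.6626.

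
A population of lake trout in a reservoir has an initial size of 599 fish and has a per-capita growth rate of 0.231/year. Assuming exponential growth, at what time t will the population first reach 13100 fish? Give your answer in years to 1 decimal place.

13.4 years

Set N₀·e^(rt) = 13100: e^(0.231·t) = 13100/599 = 21.87.
0.231·t = ln(21.87) = 3.0851, so t = 3.0851/0.231 = 13.355.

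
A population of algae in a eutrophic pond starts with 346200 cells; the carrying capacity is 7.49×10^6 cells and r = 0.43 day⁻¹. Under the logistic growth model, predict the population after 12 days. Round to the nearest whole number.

6696592 cells

A = (K − N₀)/N₀ = (7.49×10^6 − 346200)/346200 = 20.635.
N(t) = K/(1 + A·e^(−rt)) = 7.49×10^6/(1 + 20.635×e^(−0.43×12)).
e^(−5.16) = 0.0057417; denominator = 1 + 20.635×0.0057417 = 1.1185.
N = 7.49×10^6/1.1185 = 6.696592×10^6.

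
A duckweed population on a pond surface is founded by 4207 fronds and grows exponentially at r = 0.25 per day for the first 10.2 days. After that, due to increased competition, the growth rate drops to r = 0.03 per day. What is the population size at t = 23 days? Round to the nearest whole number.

Phase 1: N(10.2) = 4207·e^(0.25×10.2) = 4207·e^2.55 = 53879.5.
Phase 2 runs for 23 − 10.2 = 12.8 days at r = 0.03.
N(23) = 53879.5·e^(0.03×12.8) = 53879.5·e^0.384 = 79102.9.

79103 fronds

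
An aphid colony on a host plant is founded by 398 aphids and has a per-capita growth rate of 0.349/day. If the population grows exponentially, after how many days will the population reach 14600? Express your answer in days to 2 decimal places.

Set N₀·e^(rt) = 14600: e^(0.349·t) = 14600/398 = 36.683.
0.349·t = ln(36.683) = 3.6023, so t = 3.6023/0.349 = 10.322.

10.32 days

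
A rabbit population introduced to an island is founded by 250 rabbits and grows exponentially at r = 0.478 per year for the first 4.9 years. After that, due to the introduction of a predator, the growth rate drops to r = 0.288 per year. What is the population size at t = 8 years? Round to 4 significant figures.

Phase 1: N(4.9) = 250·e^(0.478×4.9) = 250·e^2.342 = 2601.03.
Phase 2 runs for 8 − 4.9 = 3.1 years at r = 0.288.
N(8) = 2601.03·e^(0.288×3.1) = 2601.03·e^0.8928 = 6351.59.

6352 rabbits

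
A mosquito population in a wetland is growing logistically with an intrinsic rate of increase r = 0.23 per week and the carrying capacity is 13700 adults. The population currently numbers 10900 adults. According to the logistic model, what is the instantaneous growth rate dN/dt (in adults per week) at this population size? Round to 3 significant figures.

dN/dt = rN(1 − N/K) = 0.23 × 10900 × (1 − 10900/13700).
1 − 10900/13700 = 0.20438; dN/dt = 0.23 × 10900 × 0.20438 = 512.38.

512 adults per week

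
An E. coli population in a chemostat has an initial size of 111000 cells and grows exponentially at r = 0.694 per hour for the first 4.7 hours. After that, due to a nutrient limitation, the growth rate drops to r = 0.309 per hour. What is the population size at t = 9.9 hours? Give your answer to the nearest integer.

14445384 cells

Phase 1: N(4.7) = 111000·e^(0.694×4.7) = 111000·e^3.262 = 2.896708×10^6.
Phase 2 runs for 9.9 − 4.7 = 5.2 hours at r = 0.309.
N(9.9) = 2.896708×10^6·e^(0.309×5.2) = 2.896708×10^6·e^1.607 = 1.444538×10^7.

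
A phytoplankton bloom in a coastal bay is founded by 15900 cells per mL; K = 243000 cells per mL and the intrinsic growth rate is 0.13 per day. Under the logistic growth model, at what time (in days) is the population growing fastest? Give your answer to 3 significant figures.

Logistic growth is fastest at N = K/2 = 121500.
A = (K − N₀)/N₀ = 14.283. Set K/(1 + A·e^(−rt)) = K/2 → A·e^(−rt) = 1.
e^(−0.13t) = 1/14.283 = 0.0700132, so t = ln(14.283)/0.13 = 2.6591/0.13 = 20.454.

20.5 days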